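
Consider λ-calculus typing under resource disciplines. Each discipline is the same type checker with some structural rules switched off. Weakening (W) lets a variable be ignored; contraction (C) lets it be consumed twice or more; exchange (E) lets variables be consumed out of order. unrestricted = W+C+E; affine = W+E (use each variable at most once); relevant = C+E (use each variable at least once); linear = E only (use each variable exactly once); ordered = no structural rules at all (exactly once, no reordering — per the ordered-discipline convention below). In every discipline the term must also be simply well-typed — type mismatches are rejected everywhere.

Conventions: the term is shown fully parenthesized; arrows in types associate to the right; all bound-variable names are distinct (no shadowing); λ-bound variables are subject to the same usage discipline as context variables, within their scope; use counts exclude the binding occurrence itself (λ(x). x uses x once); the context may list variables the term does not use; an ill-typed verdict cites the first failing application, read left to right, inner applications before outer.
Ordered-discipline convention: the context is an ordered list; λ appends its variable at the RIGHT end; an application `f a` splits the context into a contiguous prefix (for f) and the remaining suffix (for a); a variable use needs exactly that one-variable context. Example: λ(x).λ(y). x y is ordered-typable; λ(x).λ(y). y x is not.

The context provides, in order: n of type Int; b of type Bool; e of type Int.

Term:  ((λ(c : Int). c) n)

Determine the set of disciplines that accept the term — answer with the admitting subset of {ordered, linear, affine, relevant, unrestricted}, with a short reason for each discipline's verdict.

admitted by: affine, unrestricted
use counts: n=1; b=0; e=0; c (bound)=1
use order (left to right): c, n
typing: ✓ — Int
ordered ✗ (b, e never used (weakening))
linear ✗ (b, e never used (weakening))
affine ✓ (none of n, b, e, c used more than once)
relevant ✗ (b, e never used (weakening))
unrestricted ✓ (typability at Int is all that's needed)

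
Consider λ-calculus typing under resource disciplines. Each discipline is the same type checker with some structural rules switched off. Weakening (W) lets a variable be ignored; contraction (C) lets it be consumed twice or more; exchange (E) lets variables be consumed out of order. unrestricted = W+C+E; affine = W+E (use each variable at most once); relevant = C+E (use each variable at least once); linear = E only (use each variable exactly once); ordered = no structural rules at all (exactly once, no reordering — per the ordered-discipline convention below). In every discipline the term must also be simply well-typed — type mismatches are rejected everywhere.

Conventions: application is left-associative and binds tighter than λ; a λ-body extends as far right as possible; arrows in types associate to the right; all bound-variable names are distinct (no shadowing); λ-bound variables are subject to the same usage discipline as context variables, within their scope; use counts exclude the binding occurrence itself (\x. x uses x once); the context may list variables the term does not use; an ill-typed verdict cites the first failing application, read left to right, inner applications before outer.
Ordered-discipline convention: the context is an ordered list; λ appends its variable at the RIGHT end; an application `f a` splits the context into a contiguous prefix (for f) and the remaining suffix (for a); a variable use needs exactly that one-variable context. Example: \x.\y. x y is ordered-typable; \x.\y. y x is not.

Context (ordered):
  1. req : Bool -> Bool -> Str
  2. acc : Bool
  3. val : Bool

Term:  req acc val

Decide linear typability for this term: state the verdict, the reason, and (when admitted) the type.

yes — each of req, acc, val used exactly once; term : Str
use counts: req: 1×, acc: 1×, val: 1×
use order (left to right): req, acc, val
typing: well-typed at Str
all disciplines: ordered ✓; linear ✓; affine ✓; relevant ✓; unrestricted ✓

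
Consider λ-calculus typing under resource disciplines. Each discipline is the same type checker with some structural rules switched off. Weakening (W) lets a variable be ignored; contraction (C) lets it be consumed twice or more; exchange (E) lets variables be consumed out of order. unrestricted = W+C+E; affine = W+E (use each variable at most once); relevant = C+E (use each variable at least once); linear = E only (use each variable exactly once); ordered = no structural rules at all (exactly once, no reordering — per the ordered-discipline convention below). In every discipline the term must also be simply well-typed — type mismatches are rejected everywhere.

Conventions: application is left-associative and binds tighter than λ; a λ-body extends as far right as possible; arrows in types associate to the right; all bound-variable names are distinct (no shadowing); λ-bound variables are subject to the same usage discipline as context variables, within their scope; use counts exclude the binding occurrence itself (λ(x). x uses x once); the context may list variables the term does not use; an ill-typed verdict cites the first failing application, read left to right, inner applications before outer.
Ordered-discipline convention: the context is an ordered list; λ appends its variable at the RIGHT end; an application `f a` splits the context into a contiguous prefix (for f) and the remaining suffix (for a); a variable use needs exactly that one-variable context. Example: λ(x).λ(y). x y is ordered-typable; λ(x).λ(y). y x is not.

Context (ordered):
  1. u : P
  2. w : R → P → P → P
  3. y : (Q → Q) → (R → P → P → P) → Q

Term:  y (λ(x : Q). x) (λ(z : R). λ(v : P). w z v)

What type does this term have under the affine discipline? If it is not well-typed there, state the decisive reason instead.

term : Q
usage: u: 0; w: 1; y: 1; x (bound): 1; z (bound): 1; v (bound): 1
uses in reading order: y, x, w, z, v
typing: well-typed — term : Q
per-discipline verdicts: ordered ✗ · linear ✗ · affine ✓ · relevant ✗ · unrestricted ✓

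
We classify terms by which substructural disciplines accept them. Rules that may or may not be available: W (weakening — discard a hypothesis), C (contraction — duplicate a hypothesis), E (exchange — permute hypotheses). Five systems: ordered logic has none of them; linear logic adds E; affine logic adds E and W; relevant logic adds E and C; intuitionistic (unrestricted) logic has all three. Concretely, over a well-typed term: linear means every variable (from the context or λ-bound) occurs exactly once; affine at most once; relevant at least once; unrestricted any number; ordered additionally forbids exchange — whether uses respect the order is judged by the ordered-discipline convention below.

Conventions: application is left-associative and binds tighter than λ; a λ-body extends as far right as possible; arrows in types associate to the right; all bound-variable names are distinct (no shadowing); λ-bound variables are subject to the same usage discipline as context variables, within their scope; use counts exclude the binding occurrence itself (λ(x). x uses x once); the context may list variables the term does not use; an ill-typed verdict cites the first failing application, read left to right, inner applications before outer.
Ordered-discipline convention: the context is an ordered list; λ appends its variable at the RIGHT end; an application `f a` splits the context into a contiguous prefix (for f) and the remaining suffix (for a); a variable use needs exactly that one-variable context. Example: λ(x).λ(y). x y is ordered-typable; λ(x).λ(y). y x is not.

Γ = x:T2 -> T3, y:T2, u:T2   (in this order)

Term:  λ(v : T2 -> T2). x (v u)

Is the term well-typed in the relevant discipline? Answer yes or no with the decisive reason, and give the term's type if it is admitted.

no — unused: y — weakening required
use counts: x ×1, y ×0, u ×1, v (λ-bound) ×1
use order (left to right): x, v, u
typing: ✓ — (T2 -> T2) -> T3
all disciplines: ordered ✗, linear ✗, affine ✓, relevant ✗, unrestricted ✓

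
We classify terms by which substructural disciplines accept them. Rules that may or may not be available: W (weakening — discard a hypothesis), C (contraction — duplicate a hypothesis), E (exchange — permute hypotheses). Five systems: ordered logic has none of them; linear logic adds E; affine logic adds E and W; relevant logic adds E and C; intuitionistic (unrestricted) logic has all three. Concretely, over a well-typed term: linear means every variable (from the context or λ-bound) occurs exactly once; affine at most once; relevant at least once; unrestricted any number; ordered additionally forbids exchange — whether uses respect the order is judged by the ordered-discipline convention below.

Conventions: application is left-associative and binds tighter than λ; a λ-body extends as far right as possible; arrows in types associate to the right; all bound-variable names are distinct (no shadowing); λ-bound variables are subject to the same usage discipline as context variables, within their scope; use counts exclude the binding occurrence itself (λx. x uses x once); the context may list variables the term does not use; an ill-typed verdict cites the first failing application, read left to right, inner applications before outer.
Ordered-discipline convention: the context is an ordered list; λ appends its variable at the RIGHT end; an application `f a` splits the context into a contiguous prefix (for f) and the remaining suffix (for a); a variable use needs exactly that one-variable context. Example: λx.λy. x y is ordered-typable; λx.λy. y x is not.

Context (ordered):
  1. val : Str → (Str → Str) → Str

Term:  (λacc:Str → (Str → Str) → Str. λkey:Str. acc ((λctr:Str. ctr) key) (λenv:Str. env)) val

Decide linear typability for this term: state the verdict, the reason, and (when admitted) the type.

yes — each of val, acc, key, ctr, env used exactly once; term : Str → Str
use counts: val: 1×, acc [bound]: 1×, key [bound]: 1×, ctr [bound]: 1×, env [bound]: 1×
left-to-right use order: acc, ctr, key, env, val
typing: ✓ — Str → Str
all disciplines: ordered ✓, linear ✓, affine ✓, relevant ✓, unrestricted ✓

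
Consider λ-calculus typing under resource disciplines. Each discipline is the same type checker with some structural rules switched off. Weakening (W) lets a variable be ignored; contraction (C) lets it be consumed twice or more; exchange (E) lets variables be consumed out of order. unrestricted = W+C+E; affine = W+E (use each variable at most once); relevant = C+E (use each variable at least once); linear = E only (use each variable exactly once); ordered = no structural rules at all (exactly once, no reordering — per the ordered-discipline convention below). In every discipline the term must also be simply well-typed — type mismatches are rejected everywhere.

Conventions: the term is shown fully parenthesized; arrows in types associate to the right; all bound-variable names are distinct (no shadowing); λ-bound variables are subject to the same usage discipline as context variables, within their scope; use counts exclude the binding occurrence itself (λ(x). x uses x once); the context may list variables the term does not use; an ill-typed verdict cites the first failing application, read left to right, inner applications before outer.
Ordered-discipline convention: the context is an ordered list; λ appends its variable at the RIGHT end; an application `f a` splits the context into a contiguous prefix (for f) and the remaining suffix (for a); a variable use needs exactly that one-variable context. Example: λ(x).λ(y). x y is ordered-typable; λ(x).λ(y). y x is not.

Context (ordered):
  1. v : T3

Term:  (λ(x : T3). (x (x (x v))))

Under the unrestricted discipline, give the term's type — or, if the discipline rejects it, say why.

not well-typed under unrestricted — a type mismatch blocks all five
variable uses: v=1; x (bound)=3
order of uses: x, x, x, v
typing: ill-typed: can't apply a value of type T3
across the five disciplines: ordered ✗, linear ✗, affine ✗, relevant ✗, unrestricted ✗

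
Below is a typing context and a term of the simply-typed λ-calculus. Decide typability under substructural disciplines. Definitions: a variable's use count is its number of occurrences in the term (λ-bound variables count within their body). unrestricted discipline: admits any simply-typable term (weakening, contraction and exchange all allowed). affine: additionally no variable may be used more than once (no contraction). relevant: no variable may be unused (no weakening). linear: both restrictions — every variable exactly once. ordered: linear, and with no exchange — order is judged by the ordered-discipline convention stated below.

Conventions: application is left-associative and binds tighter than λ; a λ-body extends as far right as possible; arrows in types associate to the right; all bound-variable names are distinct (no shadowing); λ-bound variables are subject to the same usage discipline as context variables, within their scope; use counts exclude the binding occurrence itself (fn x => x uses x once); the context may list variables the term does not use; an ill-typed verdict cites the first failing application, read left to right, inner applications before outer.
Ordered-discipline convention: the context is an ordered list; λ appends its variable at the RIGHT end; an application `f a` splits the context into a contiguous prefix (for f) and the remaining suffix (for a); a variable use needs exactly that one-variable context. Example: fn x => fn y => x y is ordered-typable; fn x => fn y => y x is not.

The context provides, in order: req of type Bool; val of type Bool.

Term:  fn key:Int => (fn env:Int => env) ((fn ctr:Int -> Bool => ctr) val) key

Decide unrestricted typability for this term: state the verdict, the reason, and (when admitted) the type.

no — not simply typable
usage: req: 0, val: 1, key [bound]: 1, env [bound]: 1, ctr [bound]: 1
use order (left to right): env, ctr, val, key
typing: ill-typed: an application expects Int -> Bool but receives Bool
summary: ordered ✗; linear ✗; affine ✗; relevant ✗; unrestricted ✗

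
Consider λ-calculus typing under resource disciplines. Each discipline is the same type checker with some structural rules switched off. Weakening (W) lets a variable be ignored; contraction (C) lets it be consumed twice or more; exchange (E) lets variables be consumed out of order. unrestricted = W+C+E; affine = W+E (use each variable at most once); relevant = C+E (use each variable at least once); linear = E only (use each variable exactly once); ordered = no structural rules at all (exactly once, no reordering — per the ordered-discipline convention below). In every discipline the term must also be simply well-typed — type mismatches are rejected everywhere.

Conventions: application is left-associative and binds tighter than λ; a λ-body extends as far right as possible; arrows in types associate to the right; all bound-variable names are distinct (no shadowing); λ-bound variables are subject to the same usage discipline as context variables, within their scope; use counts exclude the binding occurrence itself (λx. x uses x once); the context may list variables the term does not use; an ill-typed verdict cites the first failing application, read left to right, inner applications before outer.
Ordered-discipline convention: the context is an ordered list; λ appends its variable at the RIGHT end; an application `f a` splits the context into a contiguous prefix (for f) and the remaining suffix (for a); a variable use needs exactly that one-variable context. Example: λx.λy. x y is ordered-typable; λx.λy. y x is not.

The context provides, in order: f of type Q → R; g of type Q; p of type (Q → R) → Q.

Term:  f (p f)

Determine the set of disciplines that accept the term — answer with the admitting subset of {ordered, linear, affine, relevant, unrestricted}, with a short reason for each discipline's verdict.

accepted by: unrestricted
variable uses: f ×2, g ×0, p ×1
left-to-right use order: f, p, f
typing: well-typed at R
ordered: ✗, repeated use of f ×2; g left unused
linear: ✗, repeated use of f ×2; g left unused
affine: ✗, repeated use of f ×2
relevant: ✗, g left unused
unrestricted: ✓, well-typed at R; no restrictions here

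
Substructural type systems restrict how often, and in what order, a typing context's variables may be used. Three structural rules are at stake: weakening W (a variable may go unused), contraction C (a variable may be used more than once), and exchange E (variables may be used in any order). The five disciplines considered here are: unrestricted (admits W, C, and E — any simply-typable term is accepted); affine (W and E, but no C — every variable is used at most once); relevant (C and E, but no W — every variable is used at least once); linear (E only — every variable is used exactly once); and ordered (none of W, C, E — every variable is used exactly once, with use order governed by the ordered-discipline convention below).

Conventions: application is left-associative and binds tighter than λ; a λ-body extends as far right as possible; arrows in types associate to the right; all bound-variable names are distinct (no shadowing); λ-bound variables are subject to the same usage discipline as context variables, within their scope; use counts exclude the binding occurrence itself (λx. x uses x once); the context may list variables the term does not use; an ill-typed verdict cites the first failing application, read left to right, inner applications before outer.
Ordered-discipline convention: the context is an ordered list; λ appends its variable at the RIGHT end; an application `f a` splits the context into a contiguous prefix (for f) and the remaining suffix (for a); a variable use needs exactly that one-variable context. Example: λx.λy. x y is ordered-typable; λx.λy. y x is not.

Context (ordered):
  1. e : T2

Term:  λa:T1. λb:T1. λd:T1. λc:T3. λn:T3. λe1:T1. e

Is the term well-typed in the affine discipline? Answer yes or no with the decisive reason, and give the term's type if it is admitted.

yes — no duplicate uses among e, a, b, d, c, n, e1; term : T1 → T1 → T1 → T3 → T3 → T1 → T2
usage: e: 1×; a [bound]: 0×; b [bound]: 0×; d [bound]: 0×; c [bound]: 0×; n [bound]: 0×; e1 [bound]: 0×
left-to-right use order: e
typing: well-typed — term : T1 → T1 → T1 → T3 → T3 → T1 → T2
across the five disciplines: ordered ✗; linear ✗; affine ✓; relevant ✗; unrestricted ✓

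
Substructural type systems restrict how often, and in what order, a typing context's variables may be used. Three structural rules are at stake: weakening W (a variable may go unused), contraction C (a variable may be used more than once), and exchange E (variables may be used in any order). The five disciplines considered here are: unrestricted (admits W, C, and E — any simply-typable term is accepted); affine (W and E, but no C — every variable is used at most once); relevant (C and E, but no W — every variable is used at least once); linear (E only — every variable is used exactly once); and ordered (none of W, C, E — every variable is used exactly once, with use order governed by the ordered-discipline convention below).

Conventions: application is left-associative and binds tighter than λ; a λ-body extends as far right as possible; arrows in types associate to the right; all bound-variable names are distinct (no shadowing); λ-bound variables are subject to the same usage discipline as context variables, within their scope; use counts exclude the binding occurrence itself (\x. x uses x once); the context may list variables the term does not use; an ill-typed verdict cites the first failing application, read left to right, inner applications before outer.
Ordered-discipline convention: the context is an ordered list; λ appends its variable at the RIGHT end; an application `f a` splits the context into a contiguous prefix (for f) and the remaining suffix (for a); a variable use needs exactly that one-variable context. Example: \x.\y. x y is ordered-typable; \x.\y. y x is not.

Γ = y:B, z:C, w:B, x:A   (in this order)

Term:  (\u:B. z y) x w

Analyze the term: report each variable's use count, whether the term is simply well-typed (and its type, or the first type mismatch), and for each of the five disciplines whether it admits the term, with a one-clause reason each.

usage: y: 1×; z: 1×; w: 1×; x: 1×; u (λ-bound): 0×
uses in reading order: z, y, x, w
typing: ill-typed: non-arrow in function slot: C
ordered ✗ (fails simple typing)
linear ✗ (a type mismatch blocks all five)
affine ✗ (the type mismatch rejects it)
relevant ✗ (not simply typable)
unrestricted ✗ (fails simple typing)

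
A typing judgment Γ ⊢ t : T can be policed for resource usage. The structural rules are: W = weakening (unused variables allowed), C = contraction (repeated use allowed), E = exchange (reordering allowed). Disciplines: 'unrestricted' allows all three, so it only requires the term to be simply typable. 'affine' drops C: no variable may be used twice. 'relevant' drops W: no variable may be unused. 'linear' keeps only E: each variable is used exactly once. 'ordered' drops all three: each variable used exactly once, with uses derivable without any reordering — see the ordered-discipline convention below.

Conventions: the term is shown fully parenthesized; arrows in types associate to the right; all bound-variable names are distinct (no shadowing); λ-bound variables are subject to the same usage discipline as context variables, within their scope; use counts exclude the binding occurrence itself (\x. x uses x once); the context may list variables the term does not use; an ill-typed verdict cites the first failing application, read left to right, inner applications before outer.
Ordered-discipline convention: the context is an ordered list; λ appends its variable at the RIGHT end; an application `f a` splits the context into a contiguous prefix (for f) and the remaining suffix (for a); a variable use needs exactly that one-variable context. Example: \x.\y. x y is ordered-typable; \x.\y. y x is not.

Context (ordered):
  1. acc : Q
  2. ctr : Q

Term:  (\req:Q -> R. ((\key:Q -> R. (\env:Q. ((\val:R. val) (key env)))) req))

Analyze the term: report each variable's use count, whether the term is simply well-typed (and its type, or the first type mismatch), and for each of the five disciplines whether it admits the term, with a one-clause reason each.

use counts: acc ×0, ctr ×0, req [bound] ×1, key [bound] ×1, env [bound] ×1, val [bound] ×1
use order (left to right): val, key, env, req
typing: well-typed — term : (Q -> R) -> Q -> R
ordered ✗ (acc, ctr left unused)
linear ✗ (acc, ctr left unused)
affine ✓ (acc, ctr, req, key, env, val: no repeats, contraction unneeded)
relevant ✗ (acc, ctr left unused)
unrestricted ✓ (type-checks ((Q -> R) -> Q -> R) and nothing is barred)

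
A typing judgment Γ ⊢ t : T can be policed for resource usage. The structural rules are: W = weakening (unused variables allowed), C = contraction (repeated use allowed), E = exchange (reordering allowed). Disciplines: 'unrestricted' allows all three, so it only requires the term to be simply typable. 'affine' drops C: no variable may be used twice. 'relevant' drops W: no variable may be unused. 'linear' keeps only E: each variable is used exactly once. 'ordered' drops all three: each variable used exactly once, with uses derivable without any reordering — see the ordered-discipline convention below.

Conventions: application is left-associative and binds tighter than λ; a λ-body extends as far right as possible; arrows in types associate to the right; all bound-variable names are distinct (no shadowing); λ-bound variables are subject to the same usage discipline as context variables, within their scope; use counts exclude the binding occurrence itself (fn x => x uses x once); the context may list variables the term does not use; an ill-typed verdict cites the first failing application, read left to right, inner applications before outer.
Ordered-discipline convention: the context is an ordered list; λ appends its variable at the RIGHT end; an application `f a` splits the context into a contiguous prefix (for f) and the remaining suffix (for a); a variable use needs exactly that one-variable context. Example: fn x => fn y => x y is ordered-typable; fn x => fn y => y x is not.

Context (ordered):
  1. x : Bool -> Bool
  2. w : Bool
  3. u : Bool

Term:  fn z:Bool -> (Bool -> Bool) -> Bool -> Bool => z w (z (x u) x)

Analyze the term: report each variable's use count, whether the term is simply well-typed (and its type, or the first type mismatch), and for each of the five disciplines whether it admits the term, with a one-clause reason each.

usage: x ×2; w ×1; u ×1; z (bound) ×2
order of uses: z, w, z, x, u, x
typing: well-typed at (Bool -> (Bool -> Bool) -> Bool -> Bool) -> Bool -> Bool
ordered: ✗, x ×2, z ×2 used more than once (contraction)
linear: ✗, x ×2, z ×2 used more than once (contraction)
affine: ✗, x ×2, z ×2 used more than once (contraction)
relevant: ✓, none of x, w, u, z goes unused
unrestricted: ✓, type-checks ((Bool -> (Bool -> Bool) -> Bool -> Bool) -> Bool -> Bool) and nothing is barred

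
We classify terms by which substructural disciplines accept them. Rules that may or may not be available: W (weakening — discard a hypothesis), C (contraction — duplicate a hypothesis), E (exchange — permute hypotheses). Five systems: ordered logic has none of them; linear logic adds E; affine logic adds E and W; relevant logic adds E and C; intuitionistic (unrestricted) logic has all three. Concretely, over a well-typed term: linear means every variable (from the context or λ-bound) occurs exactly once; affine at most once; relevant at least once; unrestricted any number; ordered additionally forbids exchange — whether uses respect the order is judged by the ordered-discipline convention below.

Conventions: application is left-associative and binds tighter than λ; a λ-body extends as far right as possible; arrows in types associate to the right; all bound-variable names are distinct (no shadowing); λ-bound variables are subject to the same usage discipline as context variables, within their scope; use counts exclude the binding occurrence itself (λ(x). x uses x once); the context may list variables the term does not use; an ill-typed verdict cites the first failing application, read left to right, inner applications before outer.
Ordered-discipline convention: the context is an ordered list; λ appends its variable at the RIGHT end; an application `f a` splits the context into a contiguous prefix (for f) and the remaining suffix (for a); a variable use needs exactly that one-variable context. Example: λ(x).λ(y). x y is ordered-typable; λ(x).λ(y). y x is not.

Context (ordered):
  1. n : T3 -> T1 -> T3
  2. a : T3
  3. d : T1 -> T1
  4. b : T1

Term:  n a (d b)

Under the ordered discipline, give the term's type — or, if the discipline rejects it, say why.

term : T3
usage: n: 1; a: 1; d: 1; b: 1
left-to-right use order: n, a, d, b
typing: well-typed at T3
per-discipline verdicts: ordered ✓, linear ✓, affine ✓, relevant ✓, unrestricted ✓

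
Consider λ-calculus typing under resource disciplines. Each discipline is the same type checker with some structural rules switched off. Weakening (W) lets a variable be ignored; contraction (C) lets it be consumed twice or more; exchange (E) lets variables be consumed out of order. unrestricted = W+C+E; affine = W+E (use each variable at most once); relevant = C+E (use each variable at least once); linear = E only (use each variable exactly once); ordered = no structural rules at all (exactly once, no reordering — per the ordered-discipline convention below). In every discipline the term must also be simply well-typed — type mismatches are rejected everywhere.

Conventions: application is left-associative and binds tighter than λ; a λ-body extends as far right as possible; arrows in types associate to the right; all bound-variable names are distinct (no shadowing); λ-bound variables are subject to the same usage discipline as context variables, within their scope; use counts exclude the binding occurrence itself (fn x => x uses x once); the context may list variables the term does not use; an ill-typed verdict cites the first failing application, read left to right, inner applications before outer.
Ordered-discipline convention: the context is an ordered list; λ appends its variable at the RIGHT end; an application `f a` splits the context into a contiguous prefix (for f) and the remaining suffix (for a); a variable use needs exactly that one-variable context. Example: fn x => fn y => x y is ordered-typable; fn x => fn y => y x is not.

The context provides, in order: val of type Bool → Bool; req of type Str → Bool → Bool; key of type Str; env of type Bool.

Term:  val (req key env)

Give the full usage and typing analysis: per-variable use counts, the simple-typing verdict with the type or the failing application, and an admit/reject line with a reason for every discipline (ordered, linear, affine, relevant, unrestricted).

usage: val: 1×, req: 1×, key: 1×, env: 1×
left-to-right use order: val, req, key, env
typing: well-typed — term : Bool
ordered: ✓ — val, req, key, env once each; derivable with no W/C/E
linear: ✓ — exactly-once usage across val, req, key, env
affine: ✓ — no duplicate uses among val, req, key, env
relevant: ✓ — every one of val, req, key, env appears
unrestricted: ✓ — typability at Bool is all that's needed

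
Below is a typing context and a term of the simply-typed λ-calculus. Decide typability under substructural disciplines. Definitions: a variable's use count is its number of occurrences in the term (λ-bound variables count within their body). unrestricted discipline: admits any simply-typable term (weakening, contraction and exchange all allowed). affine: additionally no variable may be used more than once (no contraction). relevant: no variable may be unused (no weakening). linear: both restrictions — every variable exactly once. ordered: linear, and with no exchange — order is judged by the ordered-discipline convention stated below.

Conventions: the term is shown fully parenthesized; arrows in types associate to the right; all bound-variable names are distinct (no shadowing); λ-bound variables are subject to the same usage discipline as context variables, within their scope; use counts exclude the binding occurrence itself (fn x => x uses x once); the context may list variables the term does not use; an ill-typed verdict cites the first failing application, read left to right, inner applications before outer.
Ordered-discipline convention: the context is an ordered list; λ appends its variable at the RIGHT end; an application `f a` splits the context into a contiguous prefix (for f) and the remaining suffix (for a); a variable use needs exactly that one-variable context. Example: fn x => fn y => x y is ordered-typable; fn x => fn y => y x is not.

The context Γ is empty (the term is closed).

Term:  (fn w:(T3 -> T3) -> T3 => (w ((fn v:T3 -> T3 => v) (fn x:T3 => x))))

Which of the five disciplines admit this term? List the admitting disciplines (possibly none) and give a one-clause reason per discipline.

admitting disciplines: ordered, linear, affine, relevant, unrestricted
variable uses: w (bound) ×1, v (bound) ×1, x (bound) ×1
use order (left to right): w, v, x
typing: ✓ — ((T3 -> T3) -> T3) -> T3
ordered: ✓ — w, v, x once each; derivable with no W/C/E
linear: ✓ — each of w, v, x used exactly once
affine: ✓ — w, v, x: no repeats, contraction unneeded
relevant: ✓ — none of w, v, x goes unused
unrestricted: ✓ — type-checks (((T3 -> T3) -> T3) -> T3) and nothing is barred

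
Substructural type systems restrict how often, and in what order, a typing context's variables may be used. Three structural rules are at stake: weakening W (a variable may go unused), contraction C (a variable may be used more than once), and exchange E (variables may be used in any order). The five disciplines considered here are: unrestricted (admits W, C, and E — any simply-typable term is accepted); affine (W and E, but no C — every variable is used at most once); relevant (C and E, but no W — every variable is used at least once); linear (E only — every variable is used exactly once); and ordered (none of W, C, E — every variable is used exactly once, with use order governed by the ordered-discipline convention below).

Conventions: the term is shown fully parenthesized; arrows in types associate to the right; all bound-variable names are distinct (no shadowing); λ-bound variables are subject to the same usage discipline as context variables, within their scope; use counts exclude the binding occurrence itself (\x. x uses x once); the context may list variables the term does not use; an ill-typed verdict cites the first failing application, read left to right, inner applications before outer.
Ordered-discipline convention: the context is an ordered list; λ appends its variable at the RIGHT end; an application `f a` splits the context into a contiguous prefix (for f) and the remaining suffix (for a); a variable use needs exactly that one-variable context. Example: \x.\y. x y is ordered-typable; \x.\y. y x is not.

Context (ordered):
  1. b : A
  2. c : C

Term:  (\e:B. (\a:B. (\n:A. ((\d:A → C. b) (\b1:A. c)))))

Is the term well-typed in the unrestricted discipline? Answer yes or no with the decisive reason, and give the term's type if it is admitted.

yes — well-typed at B → B → A → A; no restrictions here; term : B → B → A → A
variable uses: b ×1; c ×1; e (bound) ×0; a (bound) ×0; n (bound) ×0; d (bound) ×0; b1 (bound) ×0
uses in reading order: b, c
typing: ✓ — B → B → A → A
all disciplines: ordered ✗, linear ✗, affine ✓, relevant ✗, unrestricted ✓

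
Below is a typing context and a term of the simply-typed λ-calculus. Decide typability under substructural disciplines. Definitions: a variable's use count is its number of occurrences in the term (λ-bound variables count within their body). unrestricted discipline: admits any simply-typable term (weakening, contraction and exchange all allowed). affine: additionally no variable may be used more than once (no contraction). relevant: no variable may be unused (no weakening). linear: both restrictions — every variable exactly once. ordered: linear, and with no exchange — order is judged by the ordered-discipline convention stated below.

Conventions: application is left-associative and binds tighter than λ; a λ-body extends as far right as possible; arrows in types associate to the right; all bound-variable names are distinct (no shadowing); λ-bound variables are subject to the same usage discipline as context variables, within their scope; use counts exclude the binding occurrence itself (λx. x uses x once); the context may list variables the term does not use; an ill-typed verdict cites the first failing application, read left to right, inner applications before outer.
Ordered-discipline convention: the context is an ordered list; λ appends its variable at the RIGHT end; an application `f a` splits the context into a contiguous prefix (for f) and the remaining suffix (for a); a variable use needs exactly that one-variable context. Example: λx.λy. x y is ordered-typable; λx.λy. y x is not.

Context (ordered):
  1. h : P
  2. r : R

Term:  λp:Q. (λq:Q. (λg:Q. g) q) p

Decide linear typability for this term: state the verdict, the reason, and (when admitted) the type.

no — h, r left unused
usage: h ×0; r ×0; p [bound] ×1; q [bound] ×1; g [bound] ×1
use order (left to right): g, q, p
typing: ✓ — Q -> Q
all disciplines: ordered ✗ · linear ✗ · affine ✓ · relevant ✗ · unrestricted ✓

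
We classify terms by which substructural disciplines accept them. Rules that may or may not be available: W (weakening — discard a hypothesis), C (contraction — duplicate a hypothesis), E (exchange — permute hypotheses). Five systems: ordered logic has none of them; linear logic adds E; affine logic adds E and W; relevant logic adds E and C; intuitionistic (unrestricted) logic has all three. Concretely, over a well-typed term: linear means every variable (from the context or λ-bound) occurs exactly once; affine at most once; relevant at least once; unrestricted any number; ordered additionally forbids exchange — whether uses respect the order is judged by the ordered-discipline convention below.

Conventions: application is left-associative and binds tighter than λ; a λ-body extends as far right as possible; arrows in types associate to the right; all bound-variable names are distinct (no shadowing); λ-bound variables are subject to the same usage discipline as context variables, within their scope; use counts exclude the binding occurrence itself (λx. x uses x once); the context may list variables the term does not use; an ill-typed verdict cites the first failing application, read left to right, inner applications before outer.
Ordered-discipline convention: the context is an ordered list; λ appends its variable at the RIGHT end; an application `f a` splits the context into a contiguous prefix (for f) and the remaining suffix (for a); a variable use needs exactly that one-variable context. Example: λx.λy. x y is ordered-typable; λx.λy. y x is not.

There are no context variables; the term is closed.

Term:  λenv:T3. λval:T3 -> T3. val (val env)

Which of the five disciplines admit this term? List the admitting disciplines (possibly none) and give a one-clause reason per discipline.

admitted in: relevant, unrestricted
usage: env (λ-bound): 1×; val (λ-bound): 2×
order of uses: val, val, env
typing: the term checks, with type T3 -> (T3 -> T3) -> T3
ordered: ✗ — uses contraction: val ×2
linear: ✗ — uses contraction: val ×2
affine: ✗ — uses contraction: val ×2
relevant: ✓ — env, val: all used, weakening unneeded
unrestricted: ✓ — well-typed at T3 -> (T3 -> T3) -> T3; no restrictions here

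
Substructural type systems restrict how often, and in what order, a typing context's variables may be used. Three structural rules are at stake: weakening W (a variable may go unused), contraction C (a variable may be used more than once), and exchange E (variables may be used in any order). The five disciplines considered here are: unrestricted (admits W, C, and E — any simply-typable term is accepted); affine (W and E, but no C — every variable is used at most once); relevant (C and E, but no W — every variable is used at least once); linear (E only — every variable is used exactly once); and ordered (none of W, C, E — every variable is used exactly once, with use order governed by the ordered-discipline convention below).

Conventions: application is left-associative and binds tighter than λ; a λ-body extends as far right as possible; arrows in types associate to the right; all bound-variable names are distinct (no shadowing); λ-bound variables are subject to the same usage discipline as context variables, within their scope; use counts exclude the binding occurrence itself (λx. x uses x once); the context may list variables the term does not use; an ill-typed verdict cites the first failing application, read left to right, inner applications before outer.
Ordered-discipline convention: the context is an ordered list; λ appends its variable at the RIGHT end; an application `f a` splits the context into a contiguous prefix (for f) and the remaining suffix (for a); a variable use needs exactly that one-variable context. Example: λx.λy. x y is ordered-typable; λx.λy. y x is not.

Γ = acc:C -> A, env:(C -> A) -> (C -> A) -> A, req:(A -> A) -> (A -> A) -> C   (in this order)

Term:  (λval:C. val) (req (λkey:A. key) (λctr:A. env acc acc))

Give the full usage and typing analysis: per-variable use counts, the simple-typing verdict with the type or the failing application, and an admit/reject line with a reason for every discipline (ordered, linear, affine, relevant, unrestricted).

usage: acc ×2; env ×1; req ×1; val [bound] ×1; key [bound] ×1; ctr [bound] ×0
use order (left to right): val, req, key, env, acc, acc
typing: the term checks, with type C
ordered: ✗, needs contraction — acc ×2; needs weakening: ctr unused
linear: ✗, needs contraction — acc ×2; needs weakening: ctr unused
affine: ✗, needs contraction — acc ×2
relevant: ✗, needs weakening: ctr unused
unrestricted: ✓, well-typed at C; no restrictions here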